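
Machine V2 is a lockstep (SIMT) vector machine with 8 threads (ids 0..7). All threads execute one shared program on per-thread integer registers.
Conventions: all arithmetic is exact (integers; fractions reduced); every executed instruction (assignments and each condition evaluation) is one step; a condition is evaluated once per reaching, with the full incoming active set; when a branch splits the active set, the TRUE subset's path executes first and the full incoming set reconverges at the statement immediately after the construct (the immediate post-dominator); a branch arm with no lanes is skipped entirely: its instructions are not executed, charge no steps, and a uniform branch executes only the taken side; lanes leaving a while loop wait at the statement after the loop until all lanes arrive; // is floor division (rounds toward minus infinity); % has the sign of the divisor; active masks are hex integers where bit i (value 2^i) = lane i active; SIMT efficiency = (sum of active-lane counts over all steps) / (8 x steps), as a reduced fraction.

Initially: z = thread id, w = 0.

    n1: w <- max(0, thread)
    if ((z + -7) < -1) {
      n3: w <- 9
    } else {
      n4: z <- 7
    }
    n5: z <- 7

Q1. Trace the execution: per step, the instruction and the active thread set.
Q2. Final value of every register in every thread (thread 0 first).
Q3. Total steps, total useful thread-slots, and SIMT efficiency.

step 0: w <- max(0, thread)          0xff
step 1: eval ((z + -7) < -1)         0xff
step 2: w <- 9                       0x3f
step 3: z <- 7                       0xc0
step 4: z <- 7                       0xff

Answer: 5 steps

z: 7,7,7,7,7,7,7,7
w: 9,9,9,9,9,9,6,7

steps = 5; useful = 32; efficiency = 32/40 = 4/5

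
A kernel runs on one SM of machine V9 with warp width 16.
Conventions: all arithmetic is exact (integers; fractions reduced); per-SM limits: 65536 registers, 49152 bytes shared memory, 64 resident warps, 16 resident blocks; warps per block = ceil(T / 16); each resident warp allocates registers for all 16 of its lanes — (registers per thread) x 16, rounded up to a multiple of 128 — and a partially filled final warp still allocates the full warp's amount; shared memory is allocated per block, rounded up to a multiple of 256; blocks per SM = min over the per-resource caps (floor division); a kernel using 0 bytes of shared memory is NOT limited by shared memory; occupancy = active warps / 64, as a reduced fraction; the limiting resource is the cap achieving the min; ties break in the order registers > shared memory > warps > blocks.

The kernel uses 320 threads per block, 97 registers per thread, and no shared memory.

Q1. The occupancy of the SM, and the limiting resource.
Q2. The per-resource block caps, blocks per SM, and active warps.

Answer: occupancy 5/16, limited by registers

registers: 1 block
shared memory: no limit (kernel uses none)
warps: 3 blocks
blocks: 16 blocks

Answer: 1 block, 20 active warps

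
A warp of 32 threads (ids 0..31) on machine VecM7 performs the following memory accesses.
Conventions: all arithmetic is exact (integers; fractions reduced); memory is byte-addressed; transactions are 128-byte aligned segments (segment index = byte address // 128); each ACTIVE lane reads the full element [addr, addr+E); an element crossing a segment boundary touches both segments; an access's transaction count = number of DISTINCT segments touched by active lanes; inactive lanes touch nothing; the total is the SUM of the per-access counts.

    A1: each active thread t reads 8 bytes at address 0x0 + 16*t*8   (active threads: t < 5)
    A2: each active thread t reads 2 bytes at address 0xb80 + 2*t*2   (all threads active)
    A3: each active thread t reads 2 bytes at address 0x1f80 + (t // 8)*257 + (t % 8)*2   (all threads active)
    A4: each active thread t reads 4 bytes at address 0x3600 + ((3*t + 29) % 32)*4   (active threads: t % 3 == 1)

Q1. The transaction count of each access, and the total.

A1: 5 transactions
A2: 1 transaction
A3: 4 transactions
A4: 1 transaction

Answer: 5,1,4,1; total 11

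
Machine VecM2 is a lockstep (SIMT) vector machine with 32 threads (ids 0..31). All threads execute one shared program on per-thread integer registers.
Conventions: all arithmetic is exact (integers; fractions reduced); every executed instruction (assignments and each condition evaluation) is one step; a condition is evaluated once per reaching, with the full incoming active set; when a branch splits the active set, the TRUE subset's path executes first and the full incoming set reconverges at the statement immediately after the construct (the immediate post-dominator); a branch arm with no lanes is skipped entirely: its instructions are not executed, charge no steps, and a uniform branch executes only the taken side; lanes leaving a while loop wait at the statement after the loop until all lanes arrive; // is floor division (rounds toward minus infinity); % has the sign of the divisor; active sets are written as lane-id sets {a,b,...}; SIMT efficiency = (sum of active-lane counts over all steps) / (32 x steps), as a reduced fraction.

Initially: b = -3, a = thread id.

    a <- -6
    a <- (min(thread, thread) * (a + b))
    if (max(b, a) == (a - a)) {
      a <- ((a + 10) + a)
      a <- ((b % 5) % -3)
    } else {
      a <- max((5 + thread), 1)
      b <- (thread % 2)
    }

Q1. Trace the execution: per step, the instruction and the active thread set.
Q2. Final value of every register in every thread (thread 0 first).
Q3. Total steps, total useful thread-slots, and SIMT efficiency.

step 0: a <- -6                      {0,1,2,3,4,5,6,7,8,9,10,11,12,13,14,15,16,17,18,19,20,21,22,23,24,25,26,27,28,29,30,31}
step 1: a <- (min(thread, thread) * (a + b)) {0,1,2,3,4,5,6,7,8,9,10,11,12,13,14,15,16,17,18,19,20,21,22,23,24,25,26,27,28,29,30,31}
step 2: eval (max(b, a) == (a - a))  {0,1,2,3,4,5,6,7,8,9,10,11,12,13,14,15,16,17,18,19,20,21,22,23,24,25,26,27,28,29,30,31}
step 3: a <- ((a + 10) + a)          {0}
step 4: a <- ((b % 5) % -3)          {0}
step 5: a <- max((5 + thread), 1)    {1,2,3,4,5,6,7,8,9,10,11,12,13,14,15,16,17,18,19,20,21,22,23,24,25,26,27,28,29,30,31}
step 6: b <- (thread % 2)            {1,2,3,4,5,6,7,8,9,10,11,12,13,14,15,16,17,18,19,20,21,22,23,24,25,26,27,28,29,30,31}

Answer: 7 steps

b: -3,1,0,1,0,1,0,1,0,1,0,1,0,1,0,1,0,1,0,1,0,1,0,1,0,1,0,1,0,1,0,1
a: -1,6,7,8,9,10,11,12,13,14,15,16,17,18,19,20,21,22,23,24,25,26,27,28,29,30,31,32,33,34,35,36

steps = 7; useful = 160; efficiency = 160/224 = 5/7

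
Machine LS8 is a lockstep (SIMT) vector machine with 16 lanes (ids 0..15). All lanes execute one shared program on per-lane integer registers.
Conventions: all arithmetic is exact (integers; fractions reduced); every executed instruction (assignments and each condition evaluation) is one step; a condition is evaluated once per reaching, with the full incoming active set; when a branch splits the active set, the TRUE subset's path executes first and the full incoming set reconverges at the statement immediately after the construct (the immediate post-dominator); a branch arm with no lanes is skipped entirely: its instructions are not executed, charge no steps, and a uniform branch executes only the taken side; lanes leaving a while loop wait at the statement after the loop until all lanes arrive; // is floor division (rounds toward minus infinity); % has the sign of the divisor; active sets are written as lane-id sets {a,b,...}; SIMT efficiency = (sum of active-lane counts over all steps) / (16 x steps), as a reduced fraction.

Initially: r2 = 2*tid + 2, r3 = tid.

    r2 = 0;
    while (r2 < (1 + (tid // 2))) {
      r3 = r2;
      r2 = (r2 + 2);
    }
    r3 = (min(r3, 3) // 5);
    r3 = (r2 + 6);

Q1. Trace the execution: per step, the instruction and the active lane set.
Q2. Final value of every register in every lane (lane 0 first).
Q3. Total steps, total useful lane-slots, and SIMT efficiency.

step 0: r2 <- 0                      {0,1,2,3,4,5,6,7,8,9,10,11,12,13,14,15}
step 1: eval (r2 < (1 + (tid // 2))) {0,1,2,3,4,5,6,7,8,9,10,11,12,13,14,15}
step 2: r3 <- r2                     {0,1,2,3,4,5,6,7,8,9,10,11,12,13,14,15}
step 3: r2 <- (r2 + 2)               {0,1,2,3,4,5,6,7,8,9,10,11,12,13,14,15}
step 4: eval (r2 < (1 + (tid // 2))) {0,1,2,3,4,5,6,7,8,9,10,11,12,13,14,15}
step 5: r3 <- r2                     {4,5,6,7,8,9,10,11,12,13,14,15}
step 6: r2 <- (r2 + 2)               {4,5,6,7,8,9,10,11,12,13,14,15}
step 7: eval (r2 < (1 + (tid // 2))) {4,5,6,7,8,9,10,11,12,13,14,15}
step 8: r3 <- r2                     {8,9,10,11,12,13,14,15}
step 9: r2 <- (r2 + 2)               {8,9,10,11,12,13,14,15}
step 10: eval (r2 < (1 + (tid // 2))) {8,9,10,11,12,13,14,15}
step 11: r3 <- r2                     {12,13,14,15}
step 12: r2 <- (r2 + 2)               {12,13,14,15}
step 13: eval (r2 < (1 + (tid // 2))) {12,13,14,15}
step 14: r3 <- (min(r3, 3) // 5)      {0,1,2,3,4,5,6,7,8,9,10,11,12,13,14,15}
step 15: r3 <- (r2 + 6)               {0,1,2,3,4,5,6,7,8,9,10,11,12,13,14,15}

Answer: 16 steps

r2: 2,2,2,2,4,4,4,4,6,6,6,6,8,8,8,8
r3: 8,8,8,8,10,10,10,10,12,12,12,12,14,14,14,14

steps = 16; useful = 184; efficiency = 184/256 = 23/32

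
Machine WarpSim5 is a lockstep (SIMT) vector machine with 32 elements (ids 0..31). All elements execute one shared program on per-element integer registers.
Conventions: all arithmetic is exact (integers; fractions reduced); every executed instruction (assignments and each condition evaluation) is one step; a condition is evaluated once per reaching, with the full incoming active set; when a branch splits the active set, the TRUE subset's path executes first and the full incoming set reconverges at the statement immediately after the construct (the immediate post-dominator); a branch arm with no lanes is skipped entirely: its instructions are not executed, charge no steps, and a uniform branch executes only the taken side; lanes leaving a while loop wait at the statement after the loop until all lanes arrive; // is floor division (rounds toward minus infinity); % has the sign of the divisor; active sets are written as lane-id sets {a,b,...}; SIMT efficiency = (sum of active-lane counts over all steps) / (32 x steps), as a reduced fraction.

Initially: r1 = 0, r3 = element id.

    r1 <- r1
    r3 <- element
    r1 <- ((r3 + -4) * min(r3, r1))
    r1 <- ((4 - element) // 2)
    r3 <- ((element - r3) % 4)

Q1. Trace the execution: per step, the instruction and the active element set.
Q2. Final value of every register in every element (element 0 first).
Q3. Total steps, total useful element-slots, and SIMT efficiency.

step 0: r1 <- r1                     {0,1,2,3,4,5,6,7,8,9,10,11,12,13,14,15,16,17,18,19,20,21,22,23,24,25,26,27,28,29,30,31}
step 1: r3 <- element                {0,1,2,3,4,5,6,7,8,9,10,11,12,13,14,15,16,17,18,19,20,21,22,23,24,25,26,27,28,29,30,31}
step 2: r1 <- ((r3 + -4) * min(r3, r1)) {0,1,2,3,4,5,6,7,8,9,10,11,12,13,14,15,16,17,18,19,20,21,22,23,24,25,26,27,28,29,30,31}
step 3: r1 <- ((4 - element) // 2)   {0,1,2,3,4,5,6,7,8,9,10,11,12,13,14,15,16,17,18,19,20,21,22,23,24,25,26,27,28,29,30,31}
step 4: r3 <- ((element - r3) % 4)   {0,1,2,3,4,5,6,7,8,9,10,11,12,13,14,15,16,17,18,19,20,21,22,23,24,25,26,27,28,29,30,31}

Answer: 5 steps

r1: 2,1,1,0,0,-1,-1,-2,-2,-3,-3,-4,-4,-5,-5,-6,-6,-7,-7,-8,-8,-9,-9,-10,-10,-11,-11,-12,-12,-13,-13,-14
r3: 0,0,0,0,0,0,0,0,0,0,0,0,0,0,0,0,0,0,0,0,0,0,0,0,0,0,0,0,0,0,0,0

steps = 5; useful = 160; efficiency = 160/160 = 1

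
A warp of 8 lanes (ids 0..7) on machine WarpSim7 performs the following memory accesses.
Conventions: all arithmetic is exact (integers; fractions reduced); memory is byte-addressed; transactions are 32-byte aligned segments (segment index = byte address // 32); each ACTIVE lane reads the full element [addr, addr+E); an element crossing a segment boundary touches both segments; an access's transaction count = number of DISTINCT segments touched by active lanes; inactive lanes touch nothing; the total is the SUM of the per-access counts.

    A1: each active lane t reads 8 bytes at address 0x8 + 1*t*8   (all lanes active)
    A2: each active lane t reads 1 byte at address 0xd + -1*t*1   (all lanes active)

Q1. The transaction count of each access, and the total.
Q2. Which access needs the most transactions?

A1: 3 transactions
A2: 1 transaction

Answer: 3,1; total 4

Answer: A1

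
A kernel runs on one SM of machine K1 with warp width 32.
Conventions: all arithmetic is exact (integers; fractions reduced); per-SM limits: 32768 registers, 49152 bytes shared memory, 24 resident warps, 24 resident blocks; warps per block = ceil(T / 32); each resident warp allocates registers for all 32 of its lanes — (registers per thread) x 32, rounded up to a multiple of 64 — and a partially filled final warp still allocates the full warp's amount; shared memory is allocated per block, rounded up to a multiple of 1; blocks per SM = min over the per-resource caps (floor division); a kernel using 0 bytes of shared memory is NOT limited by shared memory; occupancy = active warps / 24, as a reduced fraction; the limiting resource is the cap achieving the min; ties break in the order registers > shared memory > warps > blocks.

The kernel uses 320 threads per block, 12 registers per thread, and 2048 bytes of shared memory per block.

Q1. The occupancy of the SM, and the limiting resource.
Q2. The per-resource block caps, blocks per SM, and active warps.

Answer: occupancy 5/6, limited by warps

registers: 8 blocks
shared memory: 24 blocks
warps: 2 blocks
blocks: 24 blocks

Answer: 2 blocks, 20 active warps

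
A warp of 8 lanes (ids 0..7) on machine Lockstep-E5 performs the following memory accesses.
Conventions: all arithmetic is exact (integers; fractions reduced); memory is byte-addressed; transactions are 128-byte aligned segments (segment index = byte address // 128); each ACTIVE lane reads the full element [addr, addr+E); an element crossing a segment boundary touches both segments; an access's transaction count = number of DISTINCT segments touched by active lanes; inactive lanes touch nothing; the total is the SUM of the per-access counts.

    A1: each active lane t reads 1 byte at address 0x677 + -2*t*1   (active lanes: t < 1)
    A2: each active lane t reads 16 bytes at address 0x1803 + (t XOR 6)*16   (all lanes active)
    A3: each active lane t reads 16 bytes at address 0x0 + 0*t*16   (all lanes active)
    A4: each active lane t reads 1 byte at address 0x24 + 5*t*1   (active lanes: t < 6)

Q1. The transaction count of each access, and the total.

A1: 1 transaction
A2: 2 transactions
A3: 1 transaction
A4: 1 transaction

Answer: 1,2,1,1; total 5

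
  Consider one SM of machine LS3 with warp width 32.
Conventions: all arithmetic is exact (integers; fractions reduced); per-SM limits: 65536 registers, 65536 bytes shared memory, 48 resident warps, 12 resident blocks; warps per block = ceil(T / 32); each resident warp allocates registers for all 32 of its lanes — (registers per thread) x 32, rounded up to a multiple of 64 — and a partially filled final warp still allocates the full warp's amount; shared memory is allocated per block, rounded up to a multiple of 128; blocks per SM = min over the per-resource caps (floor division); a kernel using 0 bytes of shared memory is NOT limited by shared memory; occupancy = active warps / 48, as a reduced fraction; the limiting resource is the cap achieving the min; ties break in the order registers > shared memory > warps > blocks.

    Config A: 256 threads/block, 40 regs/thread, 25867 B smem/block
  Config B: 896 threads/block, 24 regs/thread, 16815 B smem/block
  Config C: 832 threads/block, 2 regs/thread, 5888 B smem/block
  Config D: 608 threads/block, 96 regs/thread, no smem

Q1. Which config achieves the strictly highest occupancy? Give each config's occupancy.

occupancies: A 1/3, B 7/12, C 13/24, D 19/48

Answer: B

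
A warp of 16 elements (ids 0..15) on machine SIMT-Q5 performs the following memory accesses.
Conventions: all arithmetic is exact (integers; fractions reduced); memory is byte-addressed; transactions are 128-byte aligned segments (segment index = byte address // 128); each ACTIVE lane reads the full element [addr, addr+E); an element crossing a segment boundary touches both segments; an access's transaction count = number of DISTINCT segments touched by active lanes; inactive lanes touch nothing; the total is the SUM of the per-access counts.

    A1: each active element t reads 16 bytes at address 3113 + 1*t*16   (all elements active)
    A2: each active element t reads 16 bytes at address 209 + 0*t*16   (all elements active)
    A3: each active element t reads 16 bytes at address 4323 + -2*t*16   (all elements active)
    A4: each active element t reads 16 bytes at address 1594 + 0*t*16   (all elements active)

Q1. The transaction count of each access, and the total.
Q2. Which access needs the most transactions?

A1: 3 transactions
A2: 1 transaction
A3: 4 transactions
A4: 1 transaction

Answer: 3,1,4,1; total 9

Answer: A3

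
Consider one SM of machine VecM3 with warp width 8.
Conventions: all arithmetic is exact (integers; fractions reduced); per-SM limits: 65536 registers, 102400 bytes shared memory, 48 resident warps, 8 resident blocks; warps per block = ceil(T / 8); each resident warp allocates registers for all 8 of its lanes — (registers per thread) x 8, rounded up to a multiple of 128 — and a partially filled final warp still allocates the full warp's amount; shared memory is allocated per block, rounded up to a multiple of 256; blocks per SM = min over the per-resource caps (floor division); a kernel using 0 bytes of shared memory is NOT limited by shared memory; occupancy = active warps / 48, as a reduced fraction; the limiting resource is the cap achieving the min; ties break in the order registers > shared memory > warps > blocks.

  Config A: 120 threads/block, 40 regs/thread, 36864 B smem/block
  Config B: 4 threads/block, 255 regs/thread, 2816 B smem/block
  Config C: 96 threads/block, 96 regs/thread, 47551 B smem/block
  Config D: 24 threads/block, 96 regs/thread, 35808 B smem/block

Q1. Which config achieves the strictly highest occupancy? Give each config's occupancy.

occupancies: A 5/8, B 1/6, C 1/2, D 1/8

Answer: A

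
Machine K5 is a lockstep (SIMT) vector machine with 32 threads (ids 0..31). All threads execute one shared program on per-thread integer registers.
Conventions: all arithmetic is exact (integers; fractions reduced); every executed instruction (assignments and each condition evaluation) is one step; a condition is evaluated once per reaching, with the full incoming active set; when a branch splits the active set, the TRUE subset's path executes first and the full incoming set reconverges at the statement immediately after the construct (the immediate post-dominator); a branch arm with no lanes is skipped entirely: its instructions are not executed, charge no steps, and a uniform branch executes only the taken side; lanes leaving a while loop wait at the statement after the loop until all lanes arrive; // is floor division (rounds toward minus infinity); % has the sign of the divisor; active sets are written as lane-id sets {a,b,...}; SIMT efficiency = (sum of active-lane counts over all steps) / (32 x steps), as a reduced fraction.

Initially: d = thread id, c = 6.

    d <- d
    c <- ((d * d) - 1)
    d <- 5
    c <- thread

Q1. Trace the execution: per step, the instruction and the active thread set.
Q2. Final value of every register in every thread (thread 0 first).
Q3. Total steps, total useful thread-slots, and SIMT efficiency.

step 0: d <- d                       {0,1,2,3,4,5,6,7,8,9,10,11,12,13,14,15,16,17,18,19,20,21,22,23,24,25,26,27,28,29,30,31}
step 1: c <- ((d * d) - 1)           {0,1,2,3,4,5,6,7,8,9,10,11,12,13,14,15,16,17,18,19,20,21,22,23,24,25,26,27,28,29,30,31}
step 2: d <- 5                       {0,1,2,3,4,5,6,7,8,9,10,11,12,13,14,15,16,17,18,19,20,21,22,23,24,25,26,27,28,29,30,31}
step 3: c <- thread                  {0,1,2,3,4,5,6,7,8,9,10,11,12,13,14,15,16,17,18,19,20,21,22,23,24,25,26,27,28,29,30,31}

Answer: 4 steps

d: 5,5,5,5,5,5,5,5,5,5,5,5,5,5,5,5,5,5,5,5,5,5,5,5,5,5,5,5,5,5,5,5
c: 0,1,2,3,4,5,6,7,8,9,10,11,12,13,14,15,16,17,18,19,20,21,22,23,24,25,26,27,28,29,30,31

steps = 4; useful = 128; efficiency = 128/128 = 1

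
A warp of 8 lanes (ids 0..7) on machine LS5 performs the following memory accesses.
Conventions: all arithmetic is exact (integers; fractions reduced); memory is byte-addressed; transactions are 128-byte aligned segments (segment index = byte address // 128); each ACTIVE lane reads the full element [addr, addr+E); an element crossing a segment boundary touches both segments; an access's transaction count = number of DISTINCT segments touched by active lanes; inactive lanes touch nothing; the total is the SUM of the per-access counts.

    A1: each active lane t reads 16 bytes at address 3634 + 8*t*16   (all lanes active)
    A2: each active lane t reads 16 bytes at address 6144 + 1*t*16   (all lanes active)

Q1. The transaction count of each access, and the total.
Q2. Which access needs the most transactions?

A1: 8 transactions
A2: 1 transaction

Answer: 8,1; total 9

Answer: A1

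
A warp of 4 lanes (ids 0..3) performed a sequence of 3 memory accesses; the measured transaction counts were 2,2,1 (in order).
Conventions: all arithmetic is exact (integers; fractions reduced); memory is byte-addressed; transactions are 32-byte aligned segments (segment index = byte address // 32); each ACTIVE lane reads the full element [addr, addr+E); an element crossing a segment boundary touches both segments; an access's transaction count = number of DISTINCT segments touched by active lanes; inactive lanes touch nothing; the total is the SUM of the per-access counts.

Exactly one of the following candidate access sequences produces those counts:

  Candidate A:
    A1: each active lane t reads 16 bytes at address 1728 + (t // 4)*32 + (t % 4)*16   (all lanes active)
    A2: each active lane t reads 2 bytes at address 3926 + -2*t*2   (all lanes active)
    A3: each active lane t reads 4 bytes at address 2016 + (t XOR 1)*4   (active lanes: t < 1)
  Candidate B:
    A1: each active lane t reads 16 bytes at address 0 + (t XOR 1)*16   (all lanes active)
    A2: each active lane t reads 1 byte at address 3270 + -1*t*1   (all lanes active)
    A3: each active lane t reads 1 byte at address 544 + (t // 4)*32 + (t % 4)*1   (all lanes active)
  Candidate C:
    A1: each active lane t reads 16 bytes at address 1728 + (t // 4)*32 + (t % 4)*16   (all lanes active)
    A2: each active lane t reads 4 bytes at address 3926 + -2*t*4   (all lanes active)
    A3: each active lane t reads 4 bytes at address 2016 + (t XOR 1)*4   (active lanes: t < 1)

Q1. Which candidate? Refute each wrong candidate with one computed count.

A: A2 gives 1 transaction, not 2
B: A2 gives 1 transaction, not 2
C: all counts match (2,2,1)

Answer: C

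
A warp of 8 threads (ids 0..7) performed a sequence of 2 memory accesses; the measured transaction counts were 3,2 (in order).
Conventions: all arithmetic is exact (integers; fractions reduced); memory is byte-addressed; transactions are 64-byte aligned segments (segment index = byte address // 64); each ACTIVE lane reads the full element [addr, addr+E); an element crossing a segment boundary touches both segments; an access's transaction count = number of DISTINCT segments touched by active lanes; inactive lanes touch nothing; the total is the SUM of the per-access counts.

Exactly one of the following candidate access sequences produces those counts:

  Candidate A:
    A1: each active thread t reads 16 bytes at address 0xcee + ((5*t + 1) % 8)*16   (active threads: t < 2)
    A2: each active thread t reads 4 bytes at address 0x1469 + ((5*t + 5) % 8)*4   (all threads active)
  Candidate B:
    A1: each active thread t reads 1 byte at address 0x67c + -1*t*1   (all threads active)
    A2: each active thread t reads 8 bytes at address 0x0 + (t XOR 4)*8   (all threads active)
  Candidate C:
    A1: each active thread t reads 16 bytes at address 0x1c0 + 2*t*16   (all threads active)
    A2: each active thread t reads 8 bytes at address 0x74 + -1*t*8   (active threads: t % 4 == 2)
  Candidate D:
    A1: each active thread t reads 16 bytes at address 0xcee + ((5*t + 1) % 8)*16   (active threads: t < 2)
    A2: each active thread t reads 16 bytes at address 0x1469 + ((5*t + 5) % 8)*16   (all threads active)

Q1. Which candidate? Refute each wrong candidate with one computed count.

B: A1 gives 1 transaction, not 3
C: A1 gives 4 transactions, not 3
D: A2 gives 3 transactions, not 2
A: all counts match (3,2)

Answer: A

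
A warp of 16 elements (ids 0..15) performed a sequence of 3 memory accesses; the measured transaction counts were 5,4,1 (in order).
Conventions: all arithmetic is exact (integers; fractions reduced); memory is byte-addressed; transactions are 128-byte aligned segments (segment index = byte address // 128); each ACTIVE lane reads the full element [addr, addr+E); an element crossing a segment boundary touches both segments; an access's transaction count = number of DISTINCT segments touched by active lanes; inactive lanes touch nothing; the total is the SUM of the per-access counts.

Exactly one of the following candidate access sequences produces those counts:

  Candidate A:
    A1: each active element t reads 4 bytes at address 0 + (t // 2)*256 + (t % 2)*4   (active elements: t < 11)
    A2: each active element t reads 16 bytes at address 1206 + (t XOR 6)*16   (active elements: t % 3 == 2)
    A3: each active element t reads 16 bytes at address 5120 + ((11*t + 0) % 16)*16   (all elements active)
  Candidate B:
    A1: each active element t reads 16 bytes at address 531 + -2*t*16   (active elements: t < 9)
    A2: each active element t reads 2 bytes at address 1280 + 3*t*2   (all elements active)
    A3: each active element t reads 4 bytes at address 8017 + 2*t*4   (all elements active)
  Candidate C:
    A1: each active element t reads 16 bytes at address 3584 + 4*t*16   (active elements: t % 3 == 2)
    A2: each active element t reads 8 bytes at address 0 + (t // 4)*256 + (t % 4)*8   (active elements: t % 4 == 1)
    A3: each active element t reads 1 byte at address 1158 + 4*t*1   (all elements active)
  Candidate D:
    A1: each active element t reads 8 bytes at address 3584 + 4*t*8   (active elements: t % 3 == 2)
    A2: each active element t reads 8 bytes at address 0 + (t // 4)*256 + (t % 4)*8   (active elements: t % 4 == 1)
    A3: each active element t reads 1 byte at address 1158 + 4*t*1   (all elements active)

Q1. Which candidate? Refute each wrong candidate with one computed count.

A: A1 gives 6 transactions, not 5
B: A1 gives 3 transactions, not 5
D: A1 gives 4 transactions, not 5
C: all counts match (5,4,1)

Answer: C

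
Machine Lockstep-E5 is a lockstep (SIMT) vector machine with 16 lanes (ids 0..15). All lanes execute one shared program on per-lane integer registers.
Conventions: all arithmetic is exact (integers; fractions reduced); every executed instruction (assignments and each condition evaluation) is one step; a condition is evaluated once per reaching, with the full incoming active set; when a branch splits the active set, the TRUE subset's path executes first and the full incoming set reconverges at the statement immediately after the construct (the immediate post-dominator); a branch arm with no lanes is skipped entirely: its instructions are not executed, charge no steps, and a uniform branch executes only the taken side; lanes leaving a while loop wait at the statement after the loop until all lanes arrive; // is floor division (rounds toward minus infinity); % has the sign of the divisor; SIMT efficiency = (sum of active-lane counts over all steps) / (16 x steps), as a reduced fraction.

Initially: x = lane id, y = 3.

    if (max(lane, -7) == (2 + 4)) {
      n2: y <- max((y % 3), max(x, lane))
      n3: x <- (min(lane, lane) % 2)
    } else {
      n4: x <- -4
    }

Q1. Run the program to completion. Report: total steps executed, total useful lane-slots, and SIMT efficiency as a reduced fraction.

Answer: 4 steps, 33 useful, 33/64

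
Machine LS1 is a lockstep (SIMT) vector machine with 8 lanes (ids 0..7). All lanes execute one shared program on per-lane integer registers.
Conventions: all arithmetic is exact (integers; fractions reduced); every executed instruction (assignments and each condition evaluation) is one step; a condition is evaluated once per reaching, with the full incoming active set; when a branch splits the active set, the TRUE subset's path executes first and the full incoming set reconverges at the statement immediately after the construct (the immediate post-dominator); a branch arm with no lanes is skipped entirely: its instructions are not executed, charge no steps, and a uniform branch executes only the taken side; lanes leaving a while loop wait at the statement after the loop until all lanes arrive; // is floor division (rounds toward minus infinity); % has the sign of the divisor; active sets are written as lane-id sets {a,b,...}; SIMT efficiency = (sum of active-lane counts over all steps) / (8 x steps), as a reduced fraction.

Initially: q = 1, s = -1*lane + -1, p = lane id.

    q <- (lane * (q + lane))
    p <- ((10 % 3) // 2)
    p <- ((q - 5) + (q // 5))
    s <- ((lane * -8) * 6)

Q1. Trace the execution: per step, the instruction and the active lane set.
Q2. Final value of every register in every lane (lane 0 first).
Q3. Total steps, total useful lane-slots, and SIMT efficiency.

step 0: q <- (lane * (q + lane))     {0,1,2,3,4,5,6,7}
step 1: p <- ((10 % 3) // 2)         {0,1,2,3,4,5,6,7}
step 2: p <- ((q - 5) + (q // 5))    {0,1,2,3,4,5,6,7}
step 3: s <- ((lane * -8) * 6)       {0,1,2,3,4,5,6,7}

Answer: 4 steps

q: 0,2,6,12,20,30,42,56
s: 0,-48,-96,-144,-192,-240,-288,-336
p: -5,-3,2,9,19,31,45,62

steps = 4; useful = 32; efficiency = 32/32 = 1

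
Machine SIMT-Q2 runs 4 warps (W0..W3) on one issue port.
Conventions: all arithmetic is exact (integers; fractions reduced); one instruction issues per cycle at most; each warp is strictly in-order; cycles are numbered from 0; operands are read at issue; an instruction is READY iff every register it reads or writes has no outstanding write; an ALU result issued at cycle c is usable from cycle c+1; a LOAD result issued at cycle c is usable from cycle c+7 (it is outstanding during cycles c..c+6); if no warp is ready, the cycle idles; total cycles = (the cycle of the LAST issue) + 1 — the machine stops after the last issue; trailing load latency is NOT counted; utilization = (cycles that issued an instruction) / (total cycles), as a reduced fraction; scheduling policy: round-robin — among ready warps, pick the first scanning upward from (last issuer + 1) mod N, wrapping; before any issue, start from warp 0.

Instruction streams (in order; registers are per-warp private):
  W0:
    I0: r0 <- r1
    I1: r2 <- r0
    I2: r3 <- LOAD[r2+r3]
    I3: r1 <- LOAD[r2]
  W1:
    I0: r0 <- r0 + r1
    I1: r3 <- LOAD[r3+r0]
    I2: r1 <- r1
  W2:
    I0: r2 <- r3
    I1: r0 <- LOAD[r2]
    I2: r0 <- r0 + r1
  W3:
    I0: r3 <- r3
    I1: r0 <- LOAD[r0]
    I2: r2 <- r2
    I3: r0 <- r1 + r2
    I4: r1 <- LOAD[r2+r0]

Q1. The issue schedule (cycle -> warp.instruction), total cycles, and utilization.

cycle 0: W0.I0
cycle 1: W1.I0
cycle 2: W2.I0
cycle 3: W3.I0
cycle 4: W0.I1
cycle 5: W1.I1
cycle 6: W2.I1
cycle 7: W3.I1
cycle 8: W0.I2
cycle 9: W1.I2
cycle 10: W3.I2
cycle 11: W0.I3
cycle 12: idle
cycle 13: W2.I2
cycle 14: W3.I3
cycle 15: W3.I4

Answer: 16 cycles, utilization 15/16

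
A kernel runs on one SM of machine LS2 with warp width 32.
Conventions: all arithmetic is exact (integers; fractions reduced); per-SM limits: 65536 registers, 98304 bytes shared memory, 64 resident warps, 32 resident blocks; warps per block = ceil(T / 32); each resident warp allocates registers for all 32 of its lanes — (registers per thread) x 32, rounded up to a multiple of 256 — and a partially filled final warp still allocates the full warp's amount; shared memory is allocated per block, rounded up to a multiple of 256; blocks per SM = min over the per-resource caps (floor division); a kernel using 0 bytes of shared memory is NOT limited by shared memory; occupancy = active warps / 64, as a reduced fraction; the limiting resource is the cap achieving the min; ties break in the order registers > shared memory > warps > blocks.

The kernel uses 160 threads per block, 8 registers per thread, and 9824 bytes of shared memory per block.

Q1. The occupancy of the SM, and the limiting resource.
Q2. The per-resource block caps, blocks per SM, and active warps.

Answer: occupancy 45/64, limited by shared memory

registers: 51 blocks
shared memory: 9 blocks
warps: 12 blocks
blocks: 32 blocks

Answer: 9 blocks, 45 active warps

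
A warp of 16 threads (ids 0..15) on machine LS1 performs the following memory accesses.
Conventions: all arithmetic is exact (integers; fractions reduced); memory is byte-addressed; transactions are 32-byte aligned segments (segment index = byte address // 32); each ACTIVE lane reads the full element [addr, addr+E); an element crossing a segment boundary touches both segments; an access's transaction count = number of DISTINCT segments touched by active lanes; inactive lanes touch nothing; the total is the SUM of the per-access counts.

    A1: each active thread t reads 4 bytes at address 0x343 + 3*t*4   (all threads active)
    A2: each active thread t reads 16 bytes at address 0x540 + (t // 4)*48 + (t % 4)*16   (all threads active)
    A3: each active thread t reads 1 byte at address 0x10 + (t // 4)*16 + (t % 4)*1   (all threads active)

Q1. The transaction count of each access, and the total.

A1: 6 transactions
A2: 7 transactions
A3: 3 transactions

Answer: 6,7,3; total 16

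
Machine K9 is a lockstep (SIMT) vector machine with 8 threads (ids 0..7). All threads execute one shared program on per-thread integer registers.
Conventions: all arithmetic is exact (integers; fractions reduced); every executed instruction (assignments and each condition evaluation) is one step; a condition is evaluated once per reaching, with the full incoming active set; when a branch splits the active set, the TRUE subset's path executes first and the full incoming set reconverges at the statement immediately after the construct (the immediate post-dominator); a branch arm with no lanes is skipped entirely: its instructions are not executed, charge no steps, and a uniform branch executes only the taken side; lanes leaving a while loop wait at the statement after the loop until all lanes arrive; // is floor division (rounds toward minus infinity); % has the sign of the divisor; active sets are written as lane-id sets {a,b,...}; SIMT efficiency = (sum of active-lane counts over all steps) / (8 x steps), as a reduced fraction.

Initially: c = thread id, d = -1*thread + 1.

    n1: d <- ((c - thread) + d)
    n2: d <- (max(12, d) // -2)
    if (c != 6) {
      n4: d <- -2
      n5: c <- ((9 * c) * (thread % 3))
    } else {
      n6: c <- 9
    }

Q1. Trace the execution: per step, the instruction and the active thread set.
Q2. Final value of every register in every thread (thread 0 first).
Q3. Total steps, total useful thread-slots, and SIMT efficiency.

step 0: d <- ((c - thread) + d)      {0,1,2,3,4,5,6,7}
step 1: d <- (max(12, d) // -2)      {0,1,2,3,4,5,6,7}
step 2: eval (c != 6)                {0,1,2,3,4,5,6,7}
step 3: d <- -2                      {0,1,2,3,4,5,7}
step 4: c <- ((9 * c) * (thread % 3)) {0,1,2,3,4,5,7}
step 5: c <- 9                       {6}

Answer: 6 steps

c: 0,9,36,0,36,90,9,63
d: -2,-2,-2,-2,-2,-2,-6,-2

steps = 6; useful = 39; efficiency = 39/48 = 13/16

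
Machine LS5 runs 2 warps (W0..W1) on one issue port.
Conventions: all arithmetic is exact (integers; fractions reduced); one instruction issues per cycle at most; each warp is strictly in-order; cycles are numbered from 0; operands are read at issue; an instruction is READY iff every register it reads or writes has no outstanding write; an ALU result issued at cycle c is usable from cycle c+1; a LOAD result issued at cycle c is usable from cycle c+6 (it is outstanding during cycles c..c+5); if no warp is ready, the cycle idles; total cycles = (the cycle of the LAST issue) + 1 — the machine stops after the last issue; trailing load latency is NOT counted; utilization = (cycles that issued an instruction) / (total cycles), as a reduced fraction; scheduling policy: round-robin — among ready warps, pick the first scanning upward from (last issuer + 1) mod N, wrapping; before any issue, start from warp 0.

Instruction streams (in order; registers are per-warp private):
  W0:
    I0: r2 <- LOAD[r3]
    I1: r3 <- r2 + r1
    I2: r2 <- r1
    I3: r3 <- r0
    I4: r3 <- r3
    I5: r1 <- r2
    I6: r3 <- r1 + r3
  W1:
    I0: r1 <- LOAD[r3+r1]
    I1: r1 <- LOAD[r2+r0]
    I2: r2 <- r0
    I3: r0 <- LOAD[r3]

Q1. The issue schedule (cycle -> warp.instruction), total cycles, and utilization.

cycle 0: W0.I0
cycle 1: W1.I0
cycle 2: idle
cycle 3: idle
cycle 4: idle
cycle 5: idle
cycle 6: W0.I1
cycle 7: W1.I1
cycle 8: W0.I2
cycle 9: W1.I2
cycle 10: W0.I3
cycle 11: W1.I3
cycle 12: W0.I4
cycle 13: W0.I5
cycle 14: W0.I6

Answer: 15 cycles, utilization 11/15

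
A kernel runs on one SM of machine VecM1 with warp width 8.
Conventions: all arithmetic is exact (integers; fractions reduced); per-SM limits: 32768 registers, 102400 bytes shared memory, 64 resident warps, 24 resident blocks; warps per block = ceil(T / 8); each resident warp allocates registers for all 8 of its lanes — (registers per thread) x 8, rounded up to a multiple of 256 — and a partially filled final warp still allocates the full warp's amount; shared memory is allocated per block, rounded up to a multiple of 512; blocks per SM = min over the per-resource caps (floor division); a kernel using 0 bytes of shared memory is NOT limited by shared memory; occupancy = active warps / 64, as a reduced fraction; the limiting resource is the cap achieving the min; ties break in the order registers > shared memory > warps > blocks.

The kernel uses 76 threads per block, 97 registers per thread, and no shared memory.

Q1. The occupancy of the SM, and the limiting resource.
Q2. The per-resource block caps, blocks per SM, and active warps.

Answer: occupancy 15/32, limited by registers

registers: 3 blocks
shared memory: no limit (kernel uses none)
warps: 6 blocks
blocks: 24 blocks

Answer: 3 blocks, 30 active warps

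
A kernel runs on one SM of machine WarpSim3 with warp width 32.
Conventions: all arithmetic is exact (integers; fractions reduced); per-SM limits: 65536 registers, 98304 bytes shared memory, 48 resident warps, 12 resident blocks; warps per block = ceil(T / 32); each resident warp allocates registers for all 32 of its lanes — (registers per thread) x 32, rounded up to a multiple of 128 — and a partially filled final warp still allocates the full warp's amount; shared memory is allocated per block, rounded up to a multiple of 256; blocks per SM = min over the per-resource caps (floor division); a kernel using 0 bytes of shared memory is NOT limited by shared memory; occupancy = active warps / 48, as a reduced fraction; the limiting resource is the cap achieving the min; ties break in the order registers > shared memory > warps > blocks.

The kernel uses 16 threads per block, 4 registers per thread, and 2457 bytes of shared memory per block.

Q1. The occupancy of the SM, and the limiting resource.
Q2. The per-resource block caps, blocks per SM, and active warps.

Answer: occupancy 1/4, limited by blocks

registers: 512 blocks
shared memory: 38 blocks
warps: 48 blocks
blocks: 12 blocks

Answer: 12 blocks, 12 active warps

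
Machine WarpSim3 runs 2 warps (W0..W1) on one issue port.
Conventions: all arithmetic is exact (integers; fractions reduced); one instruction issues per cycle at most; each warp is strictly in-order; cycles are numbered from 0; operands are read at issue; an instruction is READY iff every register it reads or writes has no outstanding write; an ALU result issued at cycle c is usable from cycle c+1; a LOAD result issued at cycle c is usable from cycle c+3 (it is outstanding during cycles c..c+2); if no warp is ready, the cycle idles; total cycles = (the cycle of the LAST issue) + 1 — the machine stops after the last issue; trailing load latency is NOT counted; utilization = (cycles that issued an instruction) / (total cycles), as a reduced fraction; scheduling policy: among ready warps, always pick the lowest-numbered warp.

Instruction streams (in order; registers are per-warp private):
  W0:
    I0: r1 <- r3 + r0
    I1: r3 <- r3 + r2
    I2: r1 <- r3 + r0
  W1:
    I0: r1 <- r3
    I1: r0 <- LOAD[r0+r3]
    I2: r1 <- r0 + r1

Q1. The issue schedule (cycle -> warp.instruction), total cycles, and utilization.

cycle 0: W0.I0
cycle 1: W0.I1
cycle 2: W0.I2
cycle 3: W1.I0
cycle 4: W1.I1
cycle 5: idle
cycle 6: idle
cycle 7: W1.I2

Answer: 8 cycles, utilization 3/4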